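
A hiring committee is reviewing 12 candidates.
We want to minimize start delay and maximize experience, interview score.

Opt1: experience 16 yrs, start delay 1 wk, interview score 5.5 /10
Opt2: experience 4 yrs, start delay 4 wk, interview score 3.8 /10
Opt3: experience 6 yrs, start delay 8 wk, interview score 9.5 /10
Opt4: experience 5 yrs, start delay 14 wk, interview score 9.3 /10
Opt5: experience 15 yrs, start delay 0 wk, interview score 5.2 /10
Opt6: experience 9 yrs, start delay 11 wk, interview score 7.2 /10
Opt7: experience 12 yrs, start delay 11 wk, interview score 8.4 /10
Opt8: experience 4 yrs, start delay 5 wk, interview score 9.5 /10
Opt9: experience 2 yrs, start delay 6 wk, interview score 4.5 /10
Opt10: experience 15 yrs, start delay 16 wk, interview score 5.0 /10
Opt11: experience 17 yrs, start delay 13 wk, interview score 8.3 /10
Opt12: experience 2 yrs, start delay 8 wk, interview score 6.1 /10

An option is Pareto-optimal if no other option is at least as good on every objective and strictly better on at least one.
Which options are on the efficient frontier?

Opt1: not dominated.
Opt2: dominated by Opt1 (experience 16≥4, start delay 1≤4, interview score 5.5≥3.8).
Opt3: not dominated.
Opt4: dominated by Opt3 (experience 6≥5, start delay 8≤14, interview score 9.5≥9.3).
Opt5: not dominated (best start delay).
Opt6: dominated by Opt7 (experience 12≥9, start delay 11≤11, interview score 8.4≥7.2).
Opt7: not dominated.
Opt8: not dominated.
Opt9: dominated by Opt1 (experience 16≥2, start delay 1≤6, interview score 5.5≥4.5).
Opt10: dominated by Opt1 (experience 16≥15, start delay 1≤16, interview score 5.5≥5.0).
Opt11: not dominated (best experience).
Opt12: dominated by Opt3 (experience 6≥2, start delay 8≤8, interview score 9.5≥6.1).

Opt1, Opt3, Opt5, Opt7, Opt8, Opt11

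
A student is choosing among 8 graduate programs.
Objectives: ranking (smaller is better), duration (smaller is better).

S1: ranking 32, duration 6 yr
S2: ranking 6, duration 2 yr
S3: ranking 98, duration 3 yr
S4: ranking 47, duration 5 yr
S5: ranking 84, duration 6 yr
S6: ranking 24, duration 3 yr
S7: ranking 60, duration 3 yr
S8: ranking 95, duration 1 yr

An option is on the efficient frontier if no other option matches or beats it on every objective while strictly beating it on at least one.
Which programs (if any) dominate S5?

S1, S2, S4, S6, S7

S1: ranking 32≤84, duration 6≤6 — dominates S5.
S2: ranking 6≤84, duration 2≤6 — dominates S5.
S4: ranking 47≤84, duration 5≤6 — dominates S5.
S6: ranking 24≤84, duration 3≤6 — dominates S5.
S7: ranking 60≤84, duration 3≤6 — dominates S5.
Others (S3, S8) are each worse than S5 on at least one objective.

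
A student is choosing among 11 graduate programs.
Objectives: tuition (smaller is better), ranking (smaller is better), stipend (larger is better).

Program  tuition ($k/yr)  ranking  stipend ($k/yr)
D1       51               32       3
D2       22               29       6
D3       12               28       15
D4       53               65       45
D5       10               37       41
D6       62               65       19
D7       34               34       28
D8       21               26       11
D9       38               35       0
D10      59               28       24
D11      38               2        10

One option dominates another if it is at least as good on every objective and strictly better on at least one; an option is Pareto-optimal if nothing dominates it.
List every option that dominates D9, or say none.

D2: tuition 22≤38, ranking 29≤35, stipend 6≥0 — dominates D9.
D3: tuition 12≤38, ranking 28≤35, stipend 15≥0 — dominates D9.
D7: tuition 34≤38, ranking 34≤35, stipend 28≥0 — dominates D9.
D8: tuition 21≤38, ranking 26≤35, stipend 11≥0 — dominates D9.
D11: tuition 38≤38, ranking 2≤35, stipend 10≥0 — dominates D9.
Others (D1, D4, D5, D6, D10) are each worse than D9 on at least one objective.

D2, D3, D7, D8, D11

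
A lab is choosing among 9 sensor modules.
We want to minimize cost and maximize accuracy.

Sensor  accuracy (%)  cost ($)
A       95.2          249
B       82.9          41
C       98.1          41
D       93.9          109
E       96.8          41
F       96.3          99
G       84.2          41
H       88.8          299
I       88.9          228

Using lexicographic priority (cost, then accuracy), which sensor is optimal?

C

First minimize cost: best is 41, kept {B, C, E, G}.
Then maximize accuracy: best is 98.1, kept {C}.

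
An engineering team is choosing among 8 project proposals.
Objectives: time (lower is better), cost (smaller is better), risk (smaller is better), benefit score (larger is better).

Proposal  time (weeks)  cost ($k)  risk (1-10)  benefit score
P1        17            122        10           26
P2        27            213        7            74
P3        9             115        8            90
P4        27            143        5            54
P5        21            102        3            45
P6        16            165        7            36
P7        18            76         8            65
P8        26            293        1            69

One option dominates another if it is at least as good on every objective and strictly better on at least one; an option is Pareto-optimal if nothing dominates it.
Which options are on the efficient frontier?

P1: dominated by P3 (time 9≤17, cost 115≤122, risk 8≤10, benefit score 90≥26).
P2: not dominated.
P3: not dominated (best time).
P4: not dominated.
P5: not dominated.
P6: not dominated.
P7: not dominated (best cost).
P8: not dominated (best risk).

P2, P3, P4, P5, P6, P7, P8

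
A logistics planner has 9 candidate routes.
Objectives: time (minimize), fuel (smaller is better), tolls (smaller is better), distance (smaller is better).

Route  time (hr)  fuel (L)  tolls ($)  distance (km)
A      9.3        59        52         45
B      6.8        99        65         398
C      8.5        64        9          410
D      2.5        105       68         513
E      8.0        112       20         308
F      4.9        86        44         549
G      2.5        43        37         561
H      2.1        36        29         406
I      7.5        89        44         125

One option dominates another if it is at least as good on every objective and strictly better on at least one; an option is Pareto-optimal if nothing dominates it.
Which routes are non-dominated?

A, B, C, E, H, I

A: not dominated (best distance).
B: not dominated.
C: not dominated (best tolls).
D: dominated by H (time 2.1≤2.5, fuel 36≤105, tolls 29≤68, distance 406≤513).
E: not dominated.
F: dominated by H (time 2.1≤4.9, fuel 36≤86, tolls 29≤44, distance 406≤549).
G: dominated by H (time 2.1≤2.5, fuel 36≤43, tolls 29≤37, distance 406≤561).
H: not dominated (best time).
I: not dominated.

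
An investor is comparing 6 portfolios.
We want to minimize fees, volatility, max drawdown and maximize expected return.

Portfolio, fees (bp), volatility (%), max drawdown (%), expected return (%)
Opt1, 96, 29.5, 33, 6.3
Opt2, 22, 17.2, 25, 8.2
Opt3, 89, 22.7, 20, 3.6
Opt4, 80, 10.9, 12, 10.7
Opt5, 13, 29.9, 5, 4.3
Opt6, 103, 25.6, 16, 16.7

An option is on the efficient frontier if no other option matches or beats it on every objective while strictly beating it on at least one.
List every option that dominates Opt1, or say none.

Opt2: fees 22≤96, volatility 17.2≤29.5, max drawdown 25≤33, expected return 8.2≥6.3 — dominates Opt1.
Opt4: fees 80≤96, volatility 10.9≤29.5, max drawdown 12≤33, expected return 10.7≥6.3 — dominates Opt1.
Others (Opt3, Opt5, Opt6) are each worse than Opt1 on at least one objective.

Opt2, Opt4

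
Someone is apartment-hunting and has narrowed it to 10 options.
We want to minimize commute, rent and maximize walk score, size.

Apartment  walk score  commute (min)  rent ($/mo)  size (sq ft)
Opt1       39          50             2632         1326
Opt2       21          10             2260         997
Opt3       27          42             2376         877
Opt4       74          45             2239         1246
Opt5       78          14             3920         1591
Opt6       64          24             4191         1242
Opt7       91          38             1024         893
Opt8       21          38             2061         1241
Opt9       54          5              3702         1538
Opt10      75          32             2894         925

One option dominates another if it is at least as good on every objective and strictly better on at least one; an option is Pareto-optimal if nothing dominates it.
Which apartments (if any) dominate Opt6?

Opt5: walk score 78≥64, commute 14≤24, rent 3920≤4191, size 1591≥1242 — dominates Opt6.
Others (Opt1, Opt2, Opt3, Opt4, Opt7, Opt8, Opt9, Opt10) are each worse than Opt6 on at least one objective.

Opt5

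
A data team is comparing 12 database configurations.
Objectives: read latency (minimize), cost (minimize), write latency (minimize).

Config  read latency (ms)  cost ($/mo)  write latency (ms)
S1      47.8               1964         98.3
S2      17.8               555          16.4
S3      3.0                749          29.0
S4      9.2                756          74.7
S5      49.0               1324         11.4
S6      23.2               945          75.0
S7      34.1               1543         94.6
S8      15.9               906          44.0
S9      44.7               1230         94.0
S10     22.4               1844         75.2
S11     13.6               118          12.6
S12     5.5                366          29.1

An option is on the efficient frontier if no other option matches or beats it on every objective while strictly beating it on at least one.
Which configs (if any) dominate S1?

S2, S3, S4, S6, S7, S8, S9, S10, S11, S12

S2: read latency 17.8≤47.8, cost 555≤1964, write latency 16.4≤98.3 — dominates S1.
S3: read latency 3.0≤47.8, cost 749≤1964, write latency 29.0≤98.3 — dominates S1.
S4: read latency 9.2≤47.8, cost 756≤1964, write latency 74.7≤98.3 — dominates S1.
S6: read latency 23.2≤47.8, cost 945≤1964, write latency 75.0≤98.3 — dominates S1.
S7: read latency 34.1≤47.8, cost 1543≤1964, write latency 94.6≤98.3 — dominates S1.
S8: read latency 15.9≤47.8, cost 906≤1964, write latency 44.0≤98.3 — dominates S1.
S9: read latency 44.7≤47.8, cost 1230≤1964, write latency 94.0≤98.3 — dominates S1.
S10: read latency 22.4≤47.8, cost 1844≤1964, write latency 75.2≤98.3 — dominates S1.
S11: read latency 13.6≤47.8, cost 118≤1964, write latency 12.6≤98.3 — dominates S1.
S12: read latency 5.5≤47.8, cost 366≤1964, write latency 29.1≤98.3 — dominates S1.
Others (S5) are each worse than S1 on at least one objective.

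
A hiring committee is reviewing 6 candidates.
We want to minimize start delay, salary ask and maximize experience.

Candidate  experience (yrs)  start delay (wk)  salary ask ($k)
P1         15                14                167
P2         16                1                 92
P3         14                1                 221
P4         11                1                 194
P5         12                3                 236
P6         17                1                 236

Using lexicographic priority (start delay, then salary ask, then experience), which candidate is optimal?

First minimize start delay: best is 1, kept {P2, P3, P4, P6}.
Then minimize salary ask: best is 92, kept {P2}.

P2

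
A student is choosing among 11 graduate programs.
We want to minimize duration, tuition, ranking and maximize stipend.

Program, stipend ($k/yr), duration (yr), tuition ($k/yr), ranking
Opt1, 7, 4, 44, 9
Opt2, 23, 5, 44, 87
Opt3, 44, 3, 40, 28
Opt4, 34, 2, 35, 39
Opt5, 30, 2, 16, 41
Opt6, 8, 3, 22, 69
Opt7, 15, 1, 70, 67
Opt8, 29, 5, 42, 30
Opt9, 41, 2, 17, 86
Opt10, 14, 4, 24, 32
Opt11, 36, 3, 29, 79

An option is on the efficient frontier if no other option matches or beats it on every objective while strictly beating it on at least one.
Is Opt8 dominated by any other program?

Opt3 vs Opt8: stipend 44≥29, duration 3≤5, tuition 40≤42, ranking 28≤30 — Opt3 is at least as good on every objective and strictly better on at least one, so Opt3 dominates Opt8.

Yes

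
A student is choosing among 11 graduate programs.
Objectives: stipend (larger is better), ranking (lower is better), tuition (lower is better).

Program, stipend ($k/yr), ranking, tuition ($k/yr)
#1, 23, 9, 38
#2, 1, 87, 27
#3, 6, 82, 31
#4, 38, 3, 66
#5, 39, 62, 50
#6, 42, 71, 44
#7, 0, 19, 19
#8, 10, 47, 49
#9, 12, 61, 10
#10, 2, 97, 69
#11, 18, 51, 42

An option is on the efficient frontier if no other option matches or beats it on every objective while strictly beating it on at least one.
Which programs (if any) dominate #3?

#9: stipend 12≥6, ranking 61≤82, tuition 10≤31 — dominates #3.
Others (#1, #2, #4, #5, #6, #7, #8, #10, #11) are each worse than #3 on at least one objective.

#9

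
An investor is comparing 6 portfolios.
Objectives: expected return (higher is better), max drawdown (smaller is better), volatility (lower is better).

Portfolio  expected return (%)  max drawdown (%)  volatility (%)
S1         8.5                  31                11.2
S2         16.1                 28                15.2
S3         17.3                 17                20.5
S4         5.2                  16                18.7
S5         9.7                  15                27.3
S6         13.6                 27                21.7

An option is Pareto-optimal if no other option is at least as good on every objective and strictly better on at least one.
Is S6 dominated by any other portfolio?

Yes

S3 vs S6: expected return 17.3≥13.6, max drawdown 17≤27, volatility 20.5≤21.7 — S3 is at least as good on every objective and strictly better on at least one, so S3 dominates S6.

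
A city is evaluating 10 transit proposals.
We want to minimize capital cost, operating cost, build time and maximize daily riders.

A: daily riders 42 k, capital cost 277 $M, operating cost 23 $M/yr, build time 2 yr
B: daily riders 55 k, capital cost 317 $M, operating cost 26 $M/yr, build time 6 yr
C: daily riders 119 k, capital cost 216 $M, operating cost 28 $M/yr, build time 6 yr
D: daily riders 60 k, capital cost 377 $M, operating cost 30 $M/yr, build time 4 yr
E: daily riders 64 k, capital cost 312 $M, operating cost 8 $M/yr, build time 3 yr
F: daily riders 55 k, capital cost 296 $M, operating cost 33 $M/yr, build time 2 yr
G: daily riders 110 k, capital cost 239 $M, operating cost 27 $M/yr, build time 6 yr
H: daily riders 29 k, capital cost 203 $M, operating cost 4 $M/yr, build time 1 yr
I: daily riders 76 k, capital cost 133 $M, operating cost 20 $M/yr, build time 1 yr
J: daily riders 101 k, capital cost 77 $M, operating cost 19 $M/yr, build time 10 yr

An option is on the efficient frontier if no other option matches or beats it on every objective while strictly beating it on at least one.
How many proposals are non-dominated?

A: dominated by I (daily riders 76≥42, capital cost 133≤277, operating cost 20≤23, build time 1≤2).
B: dominated by E (daily riders 64≥55, capital cost 312≤317, operating cost 8≤26, build time 3≤6).
C: not dominated (best daily riders).
D: dominated by E (daily riders 64≥60, capital cost 312≤377, operating cost 8≤30, build time 3≤4).
E: not dominated.
F: dominated by I (daily riders 76≥55, capital cost 133≤296, operating cost 20≤33, build time 1≤2).
G: not dominated.
H: not dominated (best operating cost).
I: not dominated.
J: not dominated (best capital cost).
Pareto-optimal: C, E, G, H, I, J → 6.

6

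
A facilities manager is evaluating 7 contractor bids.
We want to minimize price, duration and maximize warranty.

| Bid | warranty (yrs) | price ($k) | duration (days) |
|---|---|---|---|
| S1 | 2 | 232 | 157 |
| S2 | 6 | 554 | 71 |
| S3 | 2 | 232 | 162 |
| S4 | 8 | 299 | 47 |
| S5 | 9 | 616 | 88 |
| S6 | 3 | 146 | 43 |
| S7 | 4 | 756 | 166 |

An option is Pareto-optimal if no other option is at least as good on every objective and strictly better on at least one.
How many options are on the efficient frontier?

3

S1: dominated by S6 (warranty 3≥2, price 146≤232, duration 43≤157).
S2: dominated by S4 (warranty 8≥6, price 299≤554, duration 47≤71).
S3: dominated by S1 (warranty 2≥2, price 232≤232, duration 157≤162).
S4: not dominated.
S5: not dominated (best warranty).
S6: not dominated (best price).
S7: dominated by S2 (warranty 6≥4, price 554≤756, duration 71≤166).
Pareto-optimal: S4, S5, S6 → 3.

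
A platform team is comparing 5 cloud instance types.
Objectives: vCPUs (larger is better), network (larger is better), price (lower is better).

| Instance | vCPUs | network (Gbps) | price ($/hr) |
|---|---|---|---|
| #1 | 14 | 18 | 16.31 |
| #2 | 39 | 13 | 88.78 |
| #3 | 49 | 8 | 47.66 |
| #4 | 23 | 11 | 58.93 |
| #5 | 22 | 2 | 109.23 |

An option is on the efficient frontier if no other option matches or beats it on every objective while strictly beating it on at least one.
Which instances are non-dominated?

#1: not dominated (best network).
#2: not dominated.
#3: not dominated (best vCPUs).
#4: not dominated.
#5: dominated by #2 (vCPUs 39≥22, network 13≥2, price 88.78≤109.23).

#1, #2, #3, #4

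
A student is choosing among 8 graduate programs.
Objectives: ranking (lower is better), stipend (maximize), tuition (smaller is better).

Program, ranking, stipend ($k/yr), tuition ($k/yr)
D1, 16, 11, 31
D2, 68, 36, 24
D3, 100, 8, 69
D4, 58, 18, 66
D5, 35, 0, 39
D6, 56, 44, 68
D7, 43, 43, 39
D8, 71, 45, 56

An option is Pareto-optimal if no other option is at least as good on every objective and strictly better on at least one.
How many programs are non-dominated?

5

D1: not dominated (best ranking).
D2: not dominated (best tuition).
D3: dominated by D1 (ranking 16≤100, stipend 11≥8, tuition 31≤69).
D4: dominated by D7 (ranking 43≤58, stipend 43≥18, tuition 39≤66).
D5: dominated by D1 (ranking 16≤35, stipend 11≥0, tuition 31≤39).
D6: not dominated.
D7: not dominated.
D8: not dominated (best stipend).
Pareto-optimal: D1, D2, D6, D7, D8 → 5.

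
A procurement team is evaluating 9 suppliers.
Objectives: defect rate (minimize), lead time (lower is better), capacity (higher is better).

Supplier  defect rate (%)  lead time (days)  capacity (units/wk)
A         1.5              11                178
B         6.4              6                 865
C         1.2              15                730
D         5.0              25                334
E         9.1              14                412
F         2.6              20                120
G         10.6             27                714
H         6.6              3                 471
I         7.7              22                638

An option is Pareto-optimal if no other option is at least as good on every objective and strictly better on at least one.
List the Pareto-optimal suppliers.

A, B, C, H

A: not dominated.
B: not dominated (best capacity).
C: not dominated (best defect rate).
D: dominated by C (defect rate 1.2≤5.0, lead time 15≤25, capacity 730≥334).
E: dominated by B (defect rate 6.4≤9.1, lead time 6≤14, capacity 865≥412).
F: dominated by A (defect rate 1.5≤2.6, lead time 11≤20, capacity 178≥120).
G: dominated by B (defect rate 6.4≤10.6, lead time 6≤27, capacity 865≥714).
H: not dominated (best lead time).
I: dominated by B (defect rate 6.4≤7.7, lead time 6≤22, capacity 865≥638).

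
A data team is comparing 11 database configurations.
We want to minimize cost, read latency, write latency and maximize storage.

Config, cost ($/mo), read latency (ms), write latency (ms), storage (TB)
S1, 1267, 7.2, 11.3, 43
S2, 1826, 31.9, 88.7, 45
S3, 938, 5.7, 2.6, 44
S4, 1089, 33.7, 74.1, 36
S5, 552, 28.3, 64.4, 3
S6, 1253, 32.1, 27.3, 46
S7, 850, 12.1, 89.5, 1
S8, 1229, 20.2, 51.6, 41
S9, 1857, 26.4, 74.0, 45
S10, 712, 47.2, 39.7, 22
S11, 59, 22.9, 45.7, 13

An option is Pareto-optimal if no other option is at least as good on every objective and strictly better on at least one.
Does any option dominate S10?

S1: worse on cost (1267 vs 712).
S2: worse on cost (1826 vs 712).
S3: worse on cost (938 vs 712).
S4: worse on cost (1089 vs 712).
S5: worse on write latency (64.4 vs 39.7).
S6: worse on cost (1253 vs 712).
S7: worse on cost (850 vs 712).
S8: worse on cost (1229 vs 712).
S9: worse on cost (1857 vs 712).
S11: worse on write latency (45.7 vs 39.7).
No option is at least as good as S10 on every objective and strictly better on one.

No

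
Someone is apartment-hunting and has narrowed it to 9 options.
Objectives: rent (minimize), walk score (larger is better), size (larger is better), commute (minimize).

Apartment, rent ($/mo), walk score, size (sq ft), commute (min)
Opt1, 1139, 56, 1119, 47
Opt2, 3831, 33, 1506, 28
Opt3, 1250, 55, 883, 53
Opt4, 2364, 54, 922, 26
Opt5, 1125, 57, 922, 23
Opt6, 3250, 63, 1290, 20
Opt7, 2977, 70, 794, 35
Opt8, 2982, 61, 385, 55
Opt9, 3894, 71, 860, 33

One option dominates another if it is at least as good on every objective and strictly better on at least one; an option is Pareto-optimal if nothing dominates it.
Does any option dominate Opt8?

Yes

Opt7 vs Opt8: rent 2977≤2982, walk score 70≥61, size 794≥385, commute 35≤55 — Opt7 is at least as good on every objective and strictly better on at least one, so Opt7 dominates Opt8.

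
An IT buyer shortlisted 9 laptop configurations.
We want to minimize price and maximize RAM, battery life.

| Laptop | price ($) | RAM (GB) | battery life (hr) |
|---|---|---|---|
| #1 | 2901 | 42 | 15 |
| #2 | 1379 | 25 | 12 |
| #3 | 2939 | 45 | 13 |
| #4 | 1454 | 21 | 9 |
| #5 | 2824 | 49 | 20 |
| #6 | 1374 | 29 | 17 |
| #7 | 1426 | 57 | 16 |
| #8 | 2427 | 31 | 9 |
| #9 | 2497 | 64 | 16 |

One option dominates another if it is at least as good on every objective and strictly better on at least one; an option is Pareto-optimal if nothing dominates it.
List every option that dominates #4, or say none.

#2, #6, #7

#2: price 1379≤1454, RAM 25≥21, battery life 12≥9 — dominates #4.
#6: price 1374≤1454, RAM 29≥21, battery life 17≥9 — dominates #4.
#7: price 1426≤1454, RAM 57≥21, battery life 16≥9 — dominates #4.
Others (#1, #3, #5, #8, #9) are each worse than #4 on at least one objective.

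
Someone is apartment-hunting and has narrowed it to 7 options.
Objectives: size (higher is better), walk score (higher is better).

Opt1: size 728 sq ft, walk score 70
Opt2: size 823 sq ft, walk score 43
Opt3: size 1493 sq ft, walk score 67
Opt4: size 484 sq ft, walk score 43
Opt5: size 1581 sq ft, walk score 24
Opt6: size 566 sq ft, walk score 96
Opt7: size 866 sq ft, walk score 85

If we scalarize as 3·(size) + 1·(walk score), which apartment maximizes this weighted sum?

Opt1: 3·728 + 1·70 = 2254
Opt2: 3·823 + 1·43 = 2512
Opt3: 3·1493 + 1·67 = 4546
Opt4: 3·484 + 1·43 = 1495
Opt5: 3·1581 + 1·24 = 4767
Opt6: 3·566 + 1·96 = 1794
Opt7: 3·866 + 1·85 = 2683
Highest: Opt5 at 4767.

Opt5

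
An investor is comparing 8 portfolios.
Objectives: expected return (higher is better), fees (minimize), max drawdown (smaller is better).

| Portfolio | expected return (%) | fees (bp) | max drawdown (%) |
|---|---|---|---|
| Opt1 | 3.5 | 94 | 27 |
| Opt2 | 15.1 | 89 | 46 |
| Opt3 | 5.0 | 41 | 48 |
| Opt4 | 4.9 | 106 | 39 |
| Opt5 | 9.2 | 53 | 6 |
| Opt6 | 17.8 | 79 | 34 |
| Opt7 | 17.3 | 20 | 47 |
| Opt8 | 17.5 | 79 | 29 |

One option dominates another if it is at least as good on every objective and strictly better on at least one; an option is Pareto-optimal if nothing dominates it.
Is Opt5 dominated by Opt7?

No

Opt7 vs Opt5: Opt7 is worse on max drawdown (47 vs 6), so it does not dominate Opt5.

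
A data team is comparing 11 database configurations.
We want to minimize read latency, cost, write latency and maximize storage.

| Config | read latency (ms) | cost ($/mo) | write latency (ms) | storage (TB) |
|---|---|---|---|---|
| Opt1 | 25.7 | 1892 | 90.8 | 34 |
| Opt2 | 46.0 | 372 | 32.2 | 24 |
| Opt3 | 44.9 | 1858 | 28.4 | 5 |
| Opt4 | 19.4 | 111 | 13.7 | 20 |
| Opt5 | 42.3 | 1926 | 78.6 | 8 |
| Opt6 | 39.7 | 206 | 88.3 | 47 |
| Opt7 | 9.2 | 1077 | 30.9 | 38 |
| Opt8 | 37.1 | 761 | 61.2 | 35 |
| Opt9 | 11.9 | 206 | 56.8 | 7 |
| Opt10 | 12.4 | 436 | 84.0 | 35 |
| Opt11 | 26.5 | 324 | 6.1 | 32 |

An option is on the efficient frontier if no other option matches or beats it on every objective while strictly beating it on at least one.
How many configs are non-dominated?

7

Opt1: dominated by Opt7 (read latency 9.2≤25.7, cost 1077≤1892, write latency 30.9≤90.8, storage 38≥34).
Opt2: dominated by Opt11 (read latency 26.5≤46.0, cost 324≤372, write latency 6.1≤32.2, storage 32≥24).
Opt3: dominated by Opt4 (read latency 19.4≤44.9, cost 111≤1858, write latency 13.7≤28.4, storage 20≥5).
Opt4: not dominated (best cost).
Opt5: dominated by Opt4 (read latency 19.4≤42.3, cost 111≤1926, write latency 13.7≤78.6, storage 20≥8).
Opt6: not dominated (best storage).
Opt7: not dominated (best read latency).
Opt8: not dominated.
Opt9: not dominated.
Opt10: not dominated.
Opt11: not dominated (best write latency).
Pareto-optimal: Opt4, Opt6, Opt7, Opt8, Opt9, Opt10, Opt11 → 7.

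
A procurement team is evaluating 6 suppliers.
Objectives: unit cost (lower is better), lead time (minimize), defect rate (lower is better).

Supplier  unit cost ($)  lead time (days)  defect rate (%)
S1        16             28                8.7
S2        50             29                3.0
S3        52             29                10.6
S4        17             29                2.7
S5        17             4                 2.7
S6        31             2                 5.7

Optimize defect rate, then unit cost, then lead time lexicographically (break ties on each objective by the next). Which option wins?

First minimize defect rate: best is 2.7, kept {S4, S5}.
Then minimize unit cost: best is 17, kept {S4, S5}.
Then minimize lead time: best is 4, kept {S5}.

S5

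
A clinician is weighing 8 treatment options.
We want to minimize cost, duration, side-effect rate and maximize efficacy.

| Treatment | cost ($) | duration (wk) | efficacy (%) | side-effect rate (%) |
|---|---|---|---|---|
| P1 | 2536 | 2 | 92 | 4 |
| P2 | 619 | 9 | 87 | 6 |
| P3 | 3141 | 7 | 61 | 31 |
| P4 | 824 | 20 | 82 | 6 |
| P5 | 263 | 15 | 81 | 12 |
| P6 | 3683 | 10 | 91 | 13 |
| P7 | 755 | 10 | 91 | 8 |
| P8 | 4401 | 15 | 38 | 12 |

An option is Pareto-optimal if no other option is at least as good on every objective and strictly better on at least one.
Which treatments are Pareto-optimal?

P1: not dominated (best duration).
P2: not dominated.
P3: dominated by P1 (cost 2536≤3141, duration 2≤7, efficacy 92≥61, side-effect rate 4≤31).
P4: dominated by P2 (cost 619≤824, duration 9≤20, efficacy 87≥82, side-effect rate 6≤6).
P5: not dominated (best cost).
P6: dominated by P1 (cost 2536≤3683, duration 2≤10, efficacy 92≥91, side-effect rate 4≤13).
P7: not dominated.
P8: dominated by P1 (cost 2536≤4401, duration 2≤15, efficacy 92≥38, side-effect rate 4≤12).

P1, P2, P5, P7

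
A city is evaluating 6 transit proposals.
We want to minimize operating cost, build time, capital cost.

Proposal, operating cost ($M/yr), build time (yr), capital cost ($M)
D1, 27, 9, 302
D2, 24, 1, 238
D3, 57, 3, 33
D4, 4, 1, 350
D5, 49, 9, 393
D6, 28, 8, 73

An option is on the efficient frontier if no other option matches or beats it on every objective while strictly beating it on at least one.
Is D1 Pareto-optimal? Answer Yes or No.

No

D2 vs D1: operating cost 24≤27, build time 1≤9, capital cost 238≤302 — D2 is at least as good on every objective and strictly better on at least one, so D2 dominates D1.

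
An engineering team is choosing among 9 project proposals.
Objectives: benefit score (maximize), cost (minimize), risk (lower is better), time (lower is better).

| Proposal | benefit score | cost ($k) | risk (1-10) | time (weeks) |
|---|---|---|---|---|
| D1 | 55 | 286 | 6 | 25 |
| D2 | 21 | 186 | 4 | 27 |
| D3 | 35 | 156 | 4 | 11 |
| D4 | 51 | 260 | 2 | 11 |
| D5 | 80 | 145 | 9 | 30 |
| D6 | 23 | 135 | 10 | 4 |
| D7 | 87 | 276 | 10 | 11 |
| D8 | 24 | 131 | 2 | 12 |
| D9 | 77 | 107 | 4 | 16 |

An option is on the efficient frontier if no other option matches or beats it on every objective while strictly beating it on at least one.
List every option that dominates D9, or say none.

none

D1: worse on benefit score (55 vs 77).
D2: worse on benefit score (21 vs 77).
D3: worse on benefit score (35 vs 77).
D4: worse on benefit score (51 vs 77).
D5: worse on cost (145 vs 107).
D6: worse on benefit score (23 vs 77).
D7: worse on cost (276 vs 107).
D8: worse on benefit score (24 vs 77).
No option dominates D9.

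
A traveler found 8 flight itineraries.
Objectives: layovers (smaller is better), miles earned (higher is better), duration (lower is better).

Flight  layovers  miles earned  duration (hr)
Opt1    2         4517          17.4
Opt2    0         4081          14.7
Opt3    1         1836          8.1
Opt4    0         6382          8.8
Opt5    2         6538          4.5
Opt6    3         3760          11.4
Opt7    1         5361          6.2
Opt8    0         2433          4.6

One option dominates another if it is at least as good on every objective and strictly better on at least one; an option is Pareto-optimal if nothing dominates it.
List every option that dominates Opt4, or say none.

Opt1: worse on layovers (2 vs 0).
Opt2: worse on miles earned (4081 vs 6382).
Opt3: worse on layovers (1 vs 0).
Opt5: worse on layovers (2 vs 0).
Opt6: worse on layovers (3 vs 0).
Opt7: worse on layovers (1 vs 0).
Opt8: worse on miles earned (2433 vs 6382).
No option dominates Opt4.

none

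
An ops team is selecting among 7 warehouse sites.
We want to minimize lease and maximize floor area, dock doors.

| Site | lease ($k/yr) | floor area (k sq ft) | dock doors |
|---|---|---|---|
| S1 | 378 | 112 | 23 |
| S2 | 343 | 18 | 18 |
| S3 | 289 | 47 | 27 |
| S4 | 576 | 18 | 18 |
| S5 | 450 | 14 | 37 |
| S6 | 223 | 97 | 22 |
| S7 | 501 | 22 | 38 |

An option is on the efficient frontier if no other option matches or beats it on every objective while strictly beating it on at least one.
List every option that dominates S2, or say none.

S3: lease 289≤343, floor area 47≥18, dock doors 27≥18 — dominates S2.
S6: lease 223≤343, floor area 97≥18, dock doors 22≥18 — dominates S2.
Others (S1, S4, S5, S7) are each worse than S2 on at least one objective.

S3, S6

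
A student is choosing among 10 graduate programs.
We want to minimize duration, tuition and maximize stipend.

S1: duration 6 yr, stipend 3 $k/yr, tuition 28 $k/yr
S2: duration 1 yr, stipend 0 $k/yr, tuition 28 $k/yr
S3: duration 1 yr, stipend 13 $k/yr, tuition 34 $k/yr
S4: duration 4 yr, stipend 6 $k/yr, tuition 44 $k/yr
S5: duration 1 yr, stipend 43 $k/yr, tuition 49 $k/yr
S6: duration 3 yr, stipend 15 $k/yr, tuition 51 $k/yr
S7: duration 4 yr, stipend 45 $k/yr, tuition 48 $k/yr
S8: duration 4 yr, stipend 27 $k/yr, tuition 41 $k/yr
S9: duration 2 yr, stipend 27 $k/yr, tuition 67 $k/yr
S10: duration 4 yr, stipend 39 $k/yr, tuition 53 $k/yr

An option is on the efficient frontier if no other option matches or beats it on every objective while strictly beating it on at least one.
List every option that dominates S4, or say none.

S3: duration 1≤4, stipend 13≥6, tuition 34≤44 — dominates S4.
S8: duration 4≤4, stipend 27≥6, tuition 41≤44 — dominates S4.
Others (S1, S2, S5, S6, S7, S9, S10) are each worse than S4 on at least one objective.

S3, S8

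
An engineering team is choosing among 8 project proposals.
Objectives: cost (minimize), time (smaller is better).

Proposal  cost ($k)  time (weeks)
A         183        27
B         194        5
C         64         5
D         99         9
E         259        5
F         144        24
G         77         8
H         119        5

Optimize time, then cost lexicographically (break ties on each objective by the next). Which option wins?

C

First minimize time: best is 5, kept {B, C, E, H}.
Then minimize cost: best is 64, kept {C}.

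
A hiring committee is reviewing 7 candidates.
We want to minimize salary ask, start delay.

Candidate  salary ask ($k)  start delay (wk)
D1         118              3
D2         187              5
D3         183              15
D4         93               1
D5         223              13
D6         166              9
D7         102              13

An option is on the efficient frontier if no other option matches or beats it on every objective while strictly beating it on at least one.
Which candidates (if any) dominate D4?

D1: worse on salary ask (118 vs 93).
D2: worse on salary ask (187 vs 93).
D3: worse on salary ask (183 vs 93).
D5: worse on salary ask (223 vs 93).
D6: worse on salary ask (166 vs 93).
D7: worse on salary ask (102 vs 93).
No option dominates D4.

none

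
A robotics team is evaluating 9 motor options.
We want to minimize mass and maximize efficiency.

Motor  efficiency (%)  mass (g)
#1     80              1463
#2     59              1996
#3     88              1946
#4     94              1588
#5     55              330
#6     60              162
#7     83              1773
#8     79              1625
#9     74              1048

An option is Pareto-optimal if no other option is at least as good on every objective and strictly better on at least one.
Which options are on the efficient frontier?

#1, #4, #6, #9

#1: not dominated.
#2: dominated by #1 (efficiency 80≥59, mass 1463≤1996).
#3: dominated by #4 (efficiency 94≥88, mass 1588≤1946).
#4: not dominated (best efficiency).
#5: dominated by #6 (efficiency 60≥55, mass 162≤330).
#6: not dominated (best mass).
#7: dominated by #4 (efficiency 94≥83, mass 1588≤1773).
#8: dominated by #1 (efficiency 80≥79, mass 1463≤1625).
#9: not dominated.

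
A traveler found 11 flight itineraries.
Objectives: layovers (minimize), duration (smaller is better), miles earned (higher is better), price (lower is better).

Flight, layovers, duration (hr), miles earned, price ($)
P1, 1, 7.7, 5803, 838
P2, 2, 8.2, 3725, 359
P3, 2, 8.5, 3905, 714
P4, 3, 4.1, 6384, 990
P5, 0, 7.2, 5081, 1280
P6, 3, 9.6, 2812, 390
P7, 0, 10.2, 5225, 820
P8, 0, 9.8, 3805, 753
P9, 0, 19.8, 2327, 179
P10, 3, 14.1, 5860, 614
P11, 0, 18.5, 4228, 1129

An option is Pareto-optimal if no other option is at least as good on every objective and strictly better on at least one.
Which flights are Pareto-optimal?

P1: not dominated.
P2: not dominated.
P3: not dominated.
P4: not dominated (best duration).
P5: not dominated.
P6: dominated by P2 (layovers 2≤3, duration 8.2≤9.6, miles earned 3725≥2812, price 359≤390).
P7: not dominated.
P8: not dominated.
P9: not dominated (best price).
P10: not dominated.
P11: dominated by P7 (layovers 0≤0, duration 10.2≤18.5, miles earned 5225≥4228, price 820≤1129).

P1, P2, P3, P4, P5, P7, P8, P9, P10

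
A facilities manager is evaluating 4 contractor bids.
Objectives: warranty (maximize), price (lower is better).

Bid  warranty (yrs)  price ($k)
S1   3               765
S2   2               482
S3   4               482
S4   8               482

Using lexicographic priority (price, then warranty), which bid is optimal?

S4

First minimize price: best is 482, kept {S2, S3, S4}.
Then maximize warranty: best is 8, kept {S4}.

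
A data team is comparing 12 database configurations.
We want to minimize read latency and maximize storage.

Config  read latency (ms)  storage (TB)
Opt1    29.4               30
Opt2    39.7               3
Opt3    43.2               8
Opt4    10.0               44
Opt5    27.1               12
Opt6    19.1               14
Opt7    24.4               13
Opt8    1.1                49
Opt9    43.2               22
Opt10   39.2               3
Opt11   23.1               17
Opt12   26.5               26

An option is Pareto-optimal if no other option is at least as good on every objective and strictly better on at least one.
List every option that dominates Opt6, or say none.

Opt4: read latency 10.0≤19.1, storage 44≥14 — dominates Opt6.
Opt8: read latency 1.1≤19.1, storage 49≥14 — dominates Opt6.
Others (Opt1, Opt2, Opt3, Opt5, Opt7, Opt9, Opt10, Opt11, Opt12) are each worse than Opt6 on at least one objective.

Opt4, Opt8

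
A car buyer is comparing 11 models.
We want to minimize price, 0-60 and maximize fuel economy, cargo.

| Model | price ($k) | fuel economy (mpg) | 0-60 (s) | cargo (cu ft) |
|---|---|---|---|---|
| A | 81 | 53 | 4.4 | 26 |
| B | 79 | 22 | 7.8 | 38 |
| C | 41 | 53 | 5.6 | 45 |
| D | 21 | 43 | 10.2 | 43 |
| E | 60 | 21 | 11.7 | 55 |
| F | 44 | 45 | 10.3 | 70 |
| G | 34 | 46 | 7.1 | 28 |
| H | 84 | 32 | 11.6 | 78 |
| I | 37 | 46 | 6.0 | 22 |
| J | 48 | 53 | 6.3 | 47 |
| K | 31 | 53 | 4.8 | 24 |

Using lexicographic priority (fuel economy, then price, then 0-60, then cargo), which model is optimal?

K

First maximize fuel economy: best is 53, kept {A, C, J, K}.
Then minimize price: best is 31, kept {K}.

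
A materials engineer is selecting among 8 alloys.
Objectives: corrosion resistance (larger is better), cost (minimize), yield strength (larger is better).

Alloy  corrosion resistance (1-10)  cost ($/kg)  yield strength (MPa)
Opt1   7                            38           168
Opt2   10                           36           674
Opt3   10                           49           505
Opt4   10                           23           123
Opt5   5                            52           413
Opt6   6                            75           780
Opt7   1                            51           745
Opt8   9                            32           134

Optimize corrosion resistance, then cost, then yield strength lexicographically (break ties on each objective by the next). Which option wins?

Opt4

First maximize corrosion resistance: best is 10, kept {Opt2, Opt3, Opt4}.
Then minimize cost: best is 23, kept {Opt4}.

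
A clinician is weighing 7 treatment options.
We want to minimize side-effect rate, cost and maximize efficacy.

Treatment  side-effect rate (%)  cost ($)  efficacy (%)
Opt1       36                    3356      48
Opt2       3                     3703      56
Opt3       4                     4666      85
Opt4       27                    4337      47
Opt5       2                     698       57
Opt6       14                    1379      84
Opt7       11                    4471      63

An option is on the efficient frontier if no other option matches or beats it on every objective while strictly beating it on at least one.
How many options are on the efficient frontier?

Opt1: dominated by Opt5 (side-effect rate 2≤36, cost 698≤3356, efficacy 57≥48).
Opt2: dominated by Opt5 (side-effect rate 2≤3, cost 698≤3703, efficacy 57≥56).
Opt3: not dominated (best efficacy).
Opt4: dominated by Opt2 (side-effect rate 3≤27, cost 3703≤4337, efficacy 56≥47).
Opt5: not dominated (best side-effect rate).
Opt6: not dominated.
Opt7: not dominated.
Pareto-optimal: Opt3, Opt5, Opt6, Opt7 → 4.

4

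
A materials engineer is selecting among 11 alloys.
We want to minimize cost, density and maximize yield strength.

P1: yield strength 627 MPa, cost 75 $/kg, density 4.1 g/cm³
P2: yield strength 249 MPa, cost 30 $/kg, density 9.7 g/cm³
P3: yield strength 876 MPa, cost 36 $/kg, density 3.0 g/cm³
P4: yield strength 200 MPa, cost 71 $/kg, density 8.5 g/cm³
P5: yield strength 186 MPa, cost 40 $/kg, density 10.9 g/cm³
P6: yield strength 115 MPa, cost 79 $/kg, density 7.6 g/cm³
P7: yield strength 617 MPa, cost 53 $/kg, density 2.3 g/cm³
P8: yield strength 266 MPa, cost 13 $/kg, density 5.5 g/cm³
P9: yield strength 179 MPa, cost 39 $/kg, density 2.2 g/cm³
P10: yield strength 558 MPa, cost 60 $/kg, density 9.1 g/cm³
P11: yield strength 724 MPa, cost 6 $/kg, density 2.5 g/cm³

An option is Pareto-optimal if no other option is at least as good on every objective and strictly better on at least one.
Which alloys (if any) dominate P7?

none

P1: worse on cost (75 vs 53).
P2: worse on yield strength (249 vs 617).
P3: worse on density (3.0 vs 2.3).
P4: worse on yield strength (200 vs 617).
P5: worse on yield strength (186 vs 617).
P6: worse on yield strength (115 vs 617).
P8: worse on yield strength (266 vs 617).
P9: worse on yield strength (179 vs 617).
P10: worse on yield strength (558 vs 617).
P11: worse on density (2.5 vs 2.3).
No option dominates P7.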